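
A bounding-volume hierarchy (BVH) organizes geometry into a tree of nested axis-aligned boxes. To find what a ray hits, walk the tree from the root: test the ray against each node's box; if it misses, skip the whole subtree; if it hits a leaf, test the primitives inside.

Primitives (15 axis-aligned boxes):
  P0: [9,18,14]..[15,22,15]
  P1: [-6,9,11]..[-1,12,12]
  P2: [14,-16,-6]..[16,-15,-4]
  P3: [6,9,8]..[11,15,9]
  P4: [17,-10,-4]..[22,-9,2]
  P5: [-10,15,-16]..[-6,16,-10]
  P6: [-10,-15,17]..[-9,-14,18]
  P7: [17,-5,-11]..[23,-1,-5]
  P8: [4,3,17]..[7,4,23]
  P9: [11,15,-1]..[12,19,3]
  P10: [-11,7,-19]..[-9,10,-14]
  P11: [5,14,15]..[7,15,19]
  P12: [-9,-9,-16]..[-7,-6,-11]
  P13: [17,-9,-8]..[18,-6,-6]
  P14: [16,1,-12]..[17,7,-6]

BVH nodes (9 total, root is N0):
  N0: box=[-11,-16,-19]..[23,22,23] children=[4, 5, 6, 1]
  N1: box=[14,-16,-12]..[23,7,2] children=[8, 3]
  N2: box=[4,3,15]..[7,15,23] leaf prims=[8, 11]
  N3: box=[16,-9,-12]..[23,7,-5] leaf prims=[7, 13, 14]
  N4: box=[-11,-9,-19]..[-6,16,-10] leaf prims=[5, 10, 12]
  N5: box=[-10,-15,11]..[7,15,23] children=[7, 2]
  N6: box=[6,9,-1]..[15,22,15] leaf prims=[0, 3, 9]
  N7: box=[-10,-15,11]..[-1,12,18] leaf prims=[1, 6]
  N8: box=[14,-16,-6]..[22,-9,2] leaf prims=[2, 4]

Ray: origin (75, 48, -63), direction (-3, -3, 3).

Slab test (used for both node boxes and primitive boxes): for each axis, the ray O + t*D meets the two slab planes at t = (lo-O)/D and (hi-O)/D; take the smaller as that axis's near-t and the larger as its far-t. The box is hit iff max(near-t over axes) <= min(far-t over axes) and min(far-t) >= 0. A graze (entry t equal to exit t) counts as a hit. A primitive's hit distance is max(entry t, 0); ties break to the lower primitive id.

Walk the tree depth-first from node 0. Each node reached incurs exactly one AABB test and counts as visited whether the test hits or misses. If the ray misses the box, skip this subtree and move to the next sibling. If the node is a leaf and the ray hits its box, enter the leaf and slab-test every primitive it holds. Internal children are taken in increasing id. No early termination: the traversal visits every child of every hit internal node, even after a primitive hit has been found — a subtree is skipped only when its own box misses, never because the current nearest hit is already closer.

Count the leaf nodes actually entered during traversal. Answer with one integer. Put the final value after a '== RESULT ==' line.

Walk:
N0 x:[52/3,86/3] y:[26/3,64/3] z:[44/3,86/3] -> hit [52/3,64/3], descend [1, 4, 5, 6]
  N1 x:[52/3,61/3] y:[41/3,64/3] z:[17,65/3] -> hit [52/3,61/3], descend [3, 8]
    N3 x:[52/3,59/3] y:[41/3,19] z:[17,58/3] -> hit [52/3,19] leaf, test {P7@t=52/3, P13@t=19, P14(miss)}
    N8 x:[53/3,61/3] y:[19,64/3] z:[19,65/3] -> hit [19,61/3] leaf, test {P2(miss), P4(miss)}
  N4 x:[27,86/3] y:[32/3,19] z:[44/3,53/3] -> miss, prune
  N5 x:[68/3,85/3] y:[11,21] z:[74/3,86/3] -> miss, prune
  N6 x:[20,23] y:[26/3,13] z:[62/3,26] -> miss, prune

Summary -> nodes [0, 1, 3, 8, 4, 5, 6]; box-tests=7; leaf-entries=2; first=P7

== RESULT ==
2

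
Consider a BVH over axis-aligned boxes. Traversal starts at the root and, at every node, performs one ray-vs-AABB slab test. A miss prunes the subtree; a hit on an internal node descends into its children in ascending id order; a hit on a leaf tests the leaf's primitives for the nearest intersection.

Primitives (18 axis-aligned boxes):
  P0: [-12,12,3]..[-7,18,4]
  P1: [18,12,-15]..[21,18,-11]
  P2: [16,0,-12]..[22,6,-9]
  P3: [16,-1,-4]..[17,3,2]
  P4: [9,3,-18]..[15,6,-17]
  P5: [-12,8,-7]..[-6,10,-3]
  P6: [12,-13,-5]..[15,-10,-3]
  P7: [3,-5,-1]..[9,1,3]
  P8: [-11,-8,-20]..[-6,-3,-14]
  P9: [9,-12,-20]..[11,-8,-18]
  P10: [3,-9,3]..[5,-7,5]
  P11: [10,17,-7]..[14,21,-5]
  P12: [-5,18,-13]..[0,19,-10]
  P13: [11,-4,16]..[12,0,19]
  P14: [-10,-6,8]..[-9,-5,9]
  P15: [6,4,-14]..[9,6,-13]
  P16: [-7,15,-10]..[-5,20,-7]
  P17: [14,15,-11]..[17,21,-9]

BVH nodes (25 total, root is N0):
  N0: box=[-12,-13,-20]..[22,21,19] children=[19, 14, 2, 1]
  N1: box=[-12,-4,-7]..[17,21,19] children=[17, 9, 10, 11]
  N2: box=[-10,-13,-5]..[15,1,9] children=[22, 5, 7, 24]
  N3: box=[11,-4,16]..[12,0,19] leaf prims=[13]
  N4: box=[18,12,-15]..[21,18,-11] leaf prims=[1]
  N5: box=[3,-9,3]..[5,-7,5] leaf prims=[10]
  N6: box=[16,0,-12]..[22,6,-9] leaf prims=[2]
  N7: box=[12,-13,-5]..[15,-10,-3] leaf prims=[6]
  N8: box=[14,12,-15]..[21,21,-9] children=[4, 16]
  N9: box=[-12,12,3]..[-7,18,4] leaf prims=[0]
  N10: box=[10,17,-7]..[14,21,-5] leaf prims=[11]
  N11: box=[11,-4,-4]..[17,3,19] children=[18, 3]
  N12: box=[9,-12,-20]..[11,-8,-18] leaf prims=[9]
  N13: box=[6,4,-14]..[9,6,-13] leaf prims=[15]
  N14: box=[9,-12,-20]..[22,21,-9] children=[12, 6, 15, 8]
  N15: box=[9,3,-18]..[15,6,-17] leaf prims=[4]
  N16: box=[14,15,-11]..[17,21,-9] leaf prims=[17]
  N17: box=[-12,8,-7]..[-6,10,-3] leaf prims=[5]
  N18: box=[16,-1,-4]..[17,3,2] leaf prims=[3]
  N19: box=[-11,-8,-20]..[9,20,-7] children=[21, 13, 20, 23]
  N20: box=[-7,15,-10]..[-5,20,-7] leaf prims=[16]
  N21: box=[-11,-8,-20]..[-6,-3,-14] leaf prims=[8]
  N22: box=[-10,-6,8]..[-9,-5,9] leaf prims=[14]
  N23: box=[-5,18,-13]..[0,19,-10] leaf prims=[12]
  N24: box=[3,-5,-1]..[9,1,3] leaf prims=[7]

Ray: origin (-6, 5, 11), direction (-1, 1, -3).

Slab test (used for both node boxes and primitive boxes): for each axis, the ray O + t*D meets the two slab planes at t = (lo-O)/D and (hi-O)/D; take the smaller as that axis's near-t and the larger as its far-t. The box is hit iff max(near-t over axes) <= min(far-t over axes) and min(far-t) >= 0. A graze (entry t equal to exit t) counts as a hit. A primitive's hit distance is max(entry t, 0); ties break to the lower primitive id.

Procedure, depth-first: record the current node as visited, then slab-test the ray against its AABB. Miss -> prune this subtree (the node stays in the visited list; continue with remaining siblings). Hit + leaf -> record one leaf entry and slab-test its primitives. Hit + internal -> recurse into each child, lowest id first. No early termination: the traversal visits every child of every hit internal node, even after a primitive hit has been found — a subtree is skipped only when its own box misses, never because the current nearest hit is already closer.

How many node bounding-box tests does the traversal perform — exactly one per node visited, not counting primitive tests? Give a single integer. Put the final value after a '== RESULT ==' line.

Walk:
N0 x:[-28,6] y:[-18,16] z:[-8/3,31/3] -> hit [-8/3,6], descend [1, 2, 14, 19]
  N1 x:[-23,6] y:[-9,16] z:[-8/3,6] -> hit [-8/3,6], descend [9, 10, 11, 17]
    N9 x:[1,6] y:[7,13] z:[7/3,8/3] -> miss, prune
    N10 x:[-20,-16] y:[12,16] z:[16/3,6] -> miss, prune
    N11 x:[-23,-17] y:[-9,-2] z:[-8/3,5] -> miss, prune
    N17 x:[0,6] y:[3,5] z:[14/3,6] -> hit [14/3,5] leaf, test {P5@t=14/3}
  N2 x:[-21,4] y:[-18,-4] z:[2/3,16/3] -> miss, prune
  N14 x:[-28,-15] y:[-17,16] z:[20/3,31/3] -> miss, prune
  N19 x:[-15,5] y:[-13,15] z:[6,31/3] -> miss, prune

9 AABB tests over nodes [0, 1, 9, 10, 11, 17, 2, 14, 19]; 1 leaf entered; closest P5.

== RESULT ==
9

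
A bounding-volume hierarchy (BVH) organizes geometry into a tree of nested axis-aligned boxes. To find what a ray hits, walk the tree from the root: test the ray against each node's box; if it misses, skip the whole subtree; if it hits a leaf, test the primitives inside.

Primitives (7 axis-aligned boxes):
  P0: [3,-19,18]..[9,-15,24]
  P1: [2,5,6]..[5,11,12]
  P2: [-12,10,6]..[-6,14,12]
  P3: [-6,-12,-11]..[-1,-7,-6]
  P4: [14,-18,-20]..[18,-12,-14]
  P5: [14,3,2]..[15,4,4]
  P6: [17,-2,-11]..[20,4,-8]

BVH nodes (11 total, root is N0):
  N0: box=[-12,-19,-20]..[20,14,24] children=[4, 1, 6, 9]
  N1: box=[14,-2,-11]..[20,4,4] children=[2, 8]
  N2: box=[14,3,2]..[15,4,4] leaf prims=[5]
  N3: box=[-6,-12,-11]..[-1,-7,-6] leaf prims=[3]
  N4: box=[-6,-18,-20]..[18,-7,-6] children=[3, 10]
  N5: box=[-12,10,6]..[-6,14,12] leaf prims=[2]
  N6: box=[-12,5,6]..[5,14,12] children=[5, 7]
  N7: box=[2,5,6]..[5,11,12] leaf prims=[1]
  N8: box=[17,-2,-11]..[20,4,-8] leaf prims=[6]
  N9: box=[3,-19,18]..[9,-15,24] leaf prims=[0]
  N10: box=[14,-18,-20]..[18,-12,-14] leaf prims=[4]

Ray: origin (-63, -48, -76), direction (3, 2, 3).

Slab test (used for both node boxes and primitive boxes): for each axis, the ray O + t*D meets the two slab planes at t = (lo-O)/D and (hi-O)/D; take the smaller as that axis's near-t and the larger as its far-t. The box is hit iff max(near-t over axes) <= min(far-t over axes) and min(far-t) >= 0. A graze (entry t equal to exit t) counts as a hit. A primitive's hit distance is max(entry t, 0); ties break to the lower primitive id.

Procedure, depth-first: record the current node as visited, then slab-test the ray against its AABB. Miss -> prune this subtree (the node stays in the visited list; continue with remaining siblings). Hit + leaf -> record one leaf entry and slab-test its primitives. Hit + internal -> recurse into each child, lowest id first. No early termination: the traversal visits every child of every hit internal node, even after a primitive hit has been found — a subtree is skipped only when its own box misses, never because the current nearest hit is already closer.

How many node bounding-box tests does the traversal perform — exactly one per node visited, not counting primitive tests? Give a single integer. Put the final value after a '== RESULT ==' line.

Walk:
N0 x:[17,83/3] y:[29/2,31] z:[56/3,100/3] -> hit [56/3,83/3], descend [1, 4, 6, 9]
  N1 x:[77/3,83/3] y:[23,26] z:[65/3,80/3] -> hit [77/3,26], descend [2, 8]
    N2 x:[77/3,26] y:[51/2,26] z:[26,80/3] -> hit [26,26] leaf, test {P5@t=26}
    N8 x:[80/3,83/3] y:[23,26] z:[65/3,68/3] -> miss, prune
  N4 x:[19,27] y:[15,41/2] z:[56/3,70/3] -> hit [19,41/2], descend [3, 10]
    N3 x:[19,62/3] y:[18,41/2] z:[65/3,70/3] -> miss, prune
    N10 x:[77/3,27] y:[15,18] z:[56/3,62/3] -> miss, prune
  N6 x:[17,68/3] y:[53/2,31] z:[82/3,88/3] -> miss, prune
  N9 x:[22,24] y:[29/2,33/2] z:[94/3,100/3] -> miss, prune

order=[0, 1, 2, 8, 4, 3, 10, 6, 9]  |boxes|=9  |leaves|=1  hit=P5

== RESULT ==
9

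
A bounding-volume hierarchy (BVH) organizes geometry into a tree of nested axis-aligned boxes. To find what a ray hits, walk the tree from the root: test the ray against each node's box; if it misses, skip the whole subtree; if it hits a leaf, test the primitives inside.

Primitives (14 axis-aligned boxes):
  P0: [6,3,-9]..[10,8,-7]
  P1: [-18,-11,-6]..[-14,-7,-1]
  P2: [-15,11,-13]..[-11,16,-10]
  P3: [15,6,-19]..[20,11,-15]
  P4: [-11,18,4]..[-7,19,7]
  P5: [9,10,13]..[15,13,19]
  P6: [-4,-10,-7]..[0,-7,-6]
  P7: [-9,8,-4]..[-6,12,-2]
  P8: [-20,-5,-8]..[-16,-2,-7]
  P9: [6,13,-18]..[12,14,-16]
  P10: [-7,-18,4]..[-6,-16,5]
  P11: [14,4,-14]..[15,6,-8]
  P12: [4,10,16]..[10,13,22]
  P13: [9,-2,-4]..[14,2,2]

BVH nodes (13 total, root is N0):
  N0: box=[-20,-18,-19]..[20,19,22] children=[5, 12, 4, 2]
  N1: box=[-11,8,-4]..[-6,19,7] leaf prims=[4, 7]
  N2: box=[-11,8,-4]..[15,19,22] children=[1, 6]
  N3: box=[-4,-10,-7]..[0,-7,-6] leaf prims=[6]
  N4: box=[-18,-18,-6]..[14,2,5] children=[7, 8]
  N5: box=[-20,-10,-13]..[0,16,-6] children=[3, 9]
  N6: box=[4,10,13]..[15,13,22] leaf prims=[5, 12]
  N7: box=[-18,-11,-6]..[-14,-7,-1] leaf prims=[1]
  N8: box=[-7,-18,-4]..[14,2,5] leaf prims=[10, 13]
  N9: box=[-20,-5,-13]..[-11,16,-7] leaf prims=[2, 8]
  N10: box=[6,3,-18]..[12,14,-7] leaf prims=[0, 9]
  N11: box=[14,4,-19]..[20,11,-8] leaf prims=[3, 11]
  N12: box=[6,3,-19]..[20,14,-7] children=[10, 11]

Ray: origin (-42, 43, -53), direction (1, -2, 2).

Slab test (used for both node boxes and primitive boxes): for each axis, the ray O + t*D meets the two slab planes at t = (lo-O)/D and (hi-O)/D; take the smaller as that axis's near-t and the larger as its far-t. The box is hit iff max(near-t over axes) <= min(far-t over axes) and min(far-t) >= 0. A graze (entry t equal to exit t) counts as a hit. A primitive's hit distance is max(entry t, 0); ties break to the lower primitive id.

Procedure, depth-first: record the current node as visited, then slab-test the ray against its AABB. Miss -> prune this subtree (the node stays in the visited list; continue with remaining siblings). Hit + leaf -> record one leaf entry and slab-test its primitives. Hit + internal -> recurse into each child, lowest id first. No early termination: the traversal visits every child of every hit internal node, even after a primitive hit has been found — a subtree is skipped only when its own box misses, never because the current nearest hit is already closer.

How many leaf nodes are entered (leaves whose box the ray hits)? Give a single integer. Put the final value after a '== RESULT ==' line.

Walk:
N0 x:[22,62] y:[12,61/2] z:[17,75/2] -> hit [22,61/2], descend [2, 4, 5, 12]
  N2 x:[31,57] y:[12,35/2] z:[49/2,75/2] -> miss, prune
  N4 x:[24,56] y:[41/2,61/2] z:[47/2,29] -> hit [24,29], descend [7, 8]
    N7 x:[24,28] y:[25,27] z:[47/2,26] -> hit [25,26] leaf, test {P1@t=25}
    N8 x:[35,56] y:[41/2,61/2] z:[49/2,29] -> miss, prune
  N5 x:[22,42] y:[27/2,53/2] z:[20,47/2] -> hit [22,47/2], descend [3, 9]
    N3 x:[38,42] y:[25,53/2] z:[23,47/2] -> miss, prune
    N9 x:[22,31] y:[27/2,24] z:[20,23] -> hit [22,23] leaf, test {P2(miss), P8@t=45/2}
  N12 x:[48,62] y:[29/2,20] z:[17,23] -> miss, prune

9 AABB tests over nodes [0, 2, 4, 7, 8, 5, 3, 9, 12]; 2 leaves entered; closest P8.

== RESULT ==
2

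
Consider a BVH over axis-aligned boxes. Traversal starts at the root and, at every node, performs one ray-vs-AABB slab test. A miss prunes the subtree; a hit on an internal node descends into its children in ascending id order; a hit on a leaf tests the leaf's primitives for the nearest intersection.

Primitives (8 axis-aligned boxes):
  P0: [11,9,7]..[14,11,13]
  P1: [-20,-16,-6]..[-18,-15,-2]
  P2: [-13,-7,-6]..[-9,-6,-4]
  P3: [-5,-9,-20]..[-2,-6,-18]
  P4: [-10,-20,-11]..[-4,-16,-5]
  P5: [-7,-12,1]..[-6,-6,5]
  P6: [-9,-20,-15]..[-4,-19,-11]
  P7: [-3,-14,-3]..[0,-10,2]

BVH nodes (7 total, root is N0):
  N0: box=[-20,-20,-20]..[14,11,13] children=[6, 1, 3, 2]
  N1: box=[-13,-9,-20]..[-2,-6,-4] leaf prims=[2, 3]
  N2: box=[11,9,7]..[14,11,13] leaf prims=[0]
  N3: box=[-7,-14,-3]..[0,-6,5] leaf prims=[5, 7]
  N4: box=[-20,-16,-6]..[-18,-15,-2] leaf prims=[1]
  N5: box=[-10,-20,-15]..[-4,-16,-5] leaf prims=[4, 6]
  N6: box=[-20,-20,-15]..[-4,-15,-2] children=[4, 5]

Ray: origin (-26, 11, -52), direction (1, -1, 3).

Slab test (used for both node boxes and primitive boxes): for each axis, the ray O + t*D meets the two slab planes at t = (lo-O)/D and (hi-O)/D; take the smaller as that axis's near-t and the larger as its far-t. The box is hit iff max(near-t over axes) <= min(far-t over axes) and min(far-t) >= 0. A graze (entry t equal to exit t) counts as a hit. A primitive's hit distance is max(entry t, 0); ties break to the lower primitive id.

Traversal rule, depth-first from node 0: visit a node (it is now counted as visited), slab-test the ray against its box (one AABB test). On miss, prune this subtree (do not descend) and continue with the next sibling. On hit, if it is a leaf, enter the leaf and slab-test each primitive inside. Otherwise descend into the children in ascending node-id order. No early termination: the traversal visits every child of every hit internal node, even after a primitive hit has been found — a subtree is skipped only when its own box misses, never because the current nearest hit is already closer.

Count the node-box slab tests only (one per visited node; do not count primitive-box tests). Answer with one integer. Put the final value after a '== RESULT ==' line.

Walk:
N0 x:[6,40] y:[0,31] z:[32/3,65/3] -> hit [32/3,65/3], descend [1, 2, 3, 6]
  N1 x:[13,24] y:[17,20] z:[32/3,16] -> miss, prune
  N2 x:[37,40] y:[0,2] z:[59/3,65/3] -> miss, prune
  N3 x:[19,26] y:[17,25] z:[49/3,19] -> hit [19,19] leaf, test {P5@t=19, P7(miss)}
  N6 x:[6,22] y:[26,31] z:[37/3,50/3] -> miss, prune

order=[0, 1, 2, 3, 6]  |boxes|=5  |leaves|=1  hit=P5

== RESULT ==
5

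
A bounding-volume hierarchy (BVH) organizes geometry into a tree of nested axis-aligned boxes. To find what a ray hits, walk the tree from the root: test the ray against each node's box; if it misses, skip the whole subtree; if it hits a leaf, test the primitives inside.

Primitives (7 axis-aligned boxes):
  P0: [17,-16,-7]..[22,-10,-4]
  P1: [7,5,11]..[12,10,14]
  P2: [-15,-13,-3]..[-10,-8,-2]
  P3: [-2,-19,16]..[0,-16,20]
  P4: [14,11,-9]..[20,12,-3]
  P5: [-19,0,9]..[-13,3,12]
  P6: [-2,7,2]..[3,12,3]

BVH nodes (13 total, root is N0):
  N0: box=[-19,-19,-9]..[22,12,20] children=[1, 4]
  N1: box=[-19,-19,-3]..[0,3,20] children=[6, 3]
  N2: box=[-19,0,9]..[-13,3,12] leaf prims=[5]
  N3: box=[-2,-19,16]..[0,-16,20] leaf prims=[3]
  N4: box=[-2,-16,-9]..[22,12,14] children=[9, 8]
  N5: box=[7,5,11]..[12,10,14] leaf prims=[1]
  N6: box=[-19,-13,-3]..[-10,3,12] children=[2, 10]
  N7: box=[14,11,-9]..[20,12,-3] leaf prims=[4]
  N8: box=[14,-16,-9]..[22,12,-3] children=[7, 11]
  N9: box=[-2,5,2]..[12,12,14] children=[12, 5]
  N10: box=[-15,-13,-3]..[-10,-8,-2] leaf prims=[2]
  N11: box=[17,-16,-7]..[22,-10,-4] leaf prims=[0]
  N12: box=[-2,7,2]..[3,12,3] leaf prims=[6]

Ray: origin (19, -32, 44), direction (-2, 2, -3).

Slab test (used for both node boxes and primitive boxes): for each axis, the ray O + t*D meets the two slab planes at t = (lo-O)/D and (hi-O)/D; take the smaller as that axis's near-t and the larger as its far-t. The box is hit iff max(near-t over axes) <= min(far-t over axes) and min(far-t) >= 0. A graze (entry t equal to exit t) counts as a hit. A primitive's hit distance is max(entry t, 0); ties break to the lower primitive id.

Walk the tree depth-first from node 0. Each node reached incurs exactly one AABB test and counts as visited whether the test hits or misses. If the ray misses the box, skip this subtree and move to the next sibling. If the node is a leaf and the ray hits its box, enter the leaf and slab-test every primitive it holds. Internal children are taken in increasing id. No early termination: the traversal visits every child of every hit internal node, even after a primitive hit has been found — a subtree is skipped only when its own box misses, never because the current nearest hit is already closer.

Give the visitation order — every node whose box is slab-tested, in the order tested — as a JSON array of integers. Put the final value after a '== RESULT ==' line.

Trace the traversal:
N0 x:[-3/2,19] y:[13/2,22] z:[8,53/3] -> hit [8,53/3], descend [1, 4]
  N1 x:[19/2,19] y:[13/2,35/2] z:[8,47/3] -> hit [19/2,47/3], descend [3, 6]
    N3 x:[19/2,21/2] y:[13/2,8] z:[8,28/3] -> miss, prune
    N6 x:[29/2,19] y:[19/2,35/2] z:[32/3,47/3] -> hit [29/2,47/3], descend [2, 10]
      N2 x:[16,19] y:[16,35/2] z:[32/3,35/3] -> miss, prune
      N10 x:[29/2,17] y:[19/2,12] z:[46/3,47/3] -> miss, prune
  N4 x:[-3/2,21/2] y:[8,22] z:[10,53/3] -> hit [10,21/2], descend [8, 9]
    N8 x:[-3/2,5/2] y:[8,22] z:[47/3,53/3] -> miss, prune
    N9 x:[7/2,21/2] y:[37/2,22] z:[10,14] -> miss, prune

Visited [0, 1, 3, 6, 2, 10, 4, 8, 9]. Tests: 9 box, 0 leaf. Nearest: miss.

== RESULT ==
[0, 1, 3, 6, 2, 10, 4, 8, 9]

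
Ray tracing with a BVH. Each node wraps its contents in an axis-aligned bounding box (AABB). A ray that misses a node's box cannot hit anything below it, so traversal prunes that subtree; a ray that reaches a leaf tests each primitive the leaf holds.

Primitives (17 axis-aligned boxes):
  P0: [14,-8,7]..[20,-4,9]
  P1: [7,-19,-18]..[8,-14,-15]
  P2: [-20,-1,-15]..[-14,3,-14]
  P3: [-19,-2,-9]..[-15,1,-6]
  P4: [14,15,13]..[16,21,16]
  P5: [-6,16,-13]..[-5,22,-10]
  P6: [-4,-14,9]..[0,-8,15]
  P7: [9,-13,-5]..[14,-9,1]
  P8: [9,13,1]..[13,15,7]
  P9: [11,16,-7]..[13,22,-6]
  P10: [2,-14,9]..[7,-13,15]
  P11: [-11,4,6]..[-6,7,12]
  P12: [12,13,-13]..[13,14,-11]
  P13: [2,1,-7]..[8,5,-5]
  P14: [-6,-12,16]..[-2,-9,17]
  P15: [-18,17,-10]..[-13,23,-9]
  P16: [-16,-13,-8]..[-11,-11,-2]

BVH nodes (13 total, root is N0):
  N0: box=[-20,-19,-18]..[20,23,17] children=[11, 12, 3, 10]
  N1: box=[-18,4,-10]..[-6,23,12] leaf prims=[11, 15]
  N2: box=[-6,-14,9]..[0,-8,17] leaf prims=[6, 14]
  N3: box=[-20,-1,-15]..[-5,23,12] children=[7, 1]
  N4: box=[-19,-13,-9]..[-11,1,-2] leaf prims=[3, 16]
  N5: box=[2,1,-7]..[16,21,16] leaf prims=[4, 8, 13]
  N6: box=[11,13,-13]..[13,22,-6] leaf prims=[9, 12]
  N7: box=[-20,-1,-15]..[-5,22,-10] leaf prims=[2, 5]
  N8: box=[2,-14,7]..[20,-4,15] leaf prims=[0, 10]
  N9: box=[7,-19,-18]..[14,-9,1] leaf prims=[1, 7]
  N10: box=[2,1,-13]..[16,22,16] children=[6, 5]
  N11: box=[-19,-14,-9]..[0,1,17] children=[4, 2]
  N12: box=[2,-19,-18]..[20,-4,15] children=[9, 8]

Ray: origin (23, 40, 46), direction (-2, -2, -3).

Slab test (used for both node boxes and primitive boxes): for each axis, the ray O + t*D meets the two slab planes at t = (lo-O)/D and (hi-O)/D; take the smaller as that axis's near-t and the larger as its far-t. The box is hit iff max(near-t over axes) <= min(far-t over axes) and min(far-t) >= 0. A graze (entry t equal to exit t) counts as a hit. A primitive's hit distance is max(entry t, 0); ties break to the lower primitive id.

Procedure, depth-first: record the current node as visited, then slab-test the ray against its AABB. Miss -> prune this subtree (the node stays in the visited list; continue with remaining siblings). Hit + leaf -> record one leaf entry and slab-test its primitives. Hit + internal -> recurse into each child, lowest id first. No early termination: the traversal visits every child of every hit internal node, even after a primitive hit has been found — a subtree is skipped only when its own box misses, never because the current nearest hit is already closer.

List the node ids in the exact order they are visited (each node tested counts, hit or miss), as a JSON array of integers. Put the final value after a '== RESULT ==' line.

Walk:
N0 x:[3/2,43/2] y:[17/2,59/2] z:[29/3,64/3] -> hit [29/3,64/3], descend [3, 10, 11, 12]
  N3 x:[14,43/2] y:[17/2,41/2] z:[34/3,61/3] -> hit [14,61/3], descend [1, 7]
    N1 x:[29/2,41/2] y:[17/2,18] z:[34/3,56/3] -> hit [29/2,18] leaf, test {P11(miss), P15(miss)}
    N7 x:[14,43/2] y:[9,41/2] z:[56/3,61/3] -> hit [56/3,61/3] leaf, test {P2@t=20, P5(miss)}
  N10 x:[7/2,21/2] y:[9,39/2] z:[10,59/3] -> hit [10,21/2], descend [5, 6]
    N5 x:[7/2,21/2] y:[19/2,39/2] z:[10,53/3] -> hit [10,21/2] leaf, test {P4(miss), P8(miss), P13(miss)}
    N6 x:[5,6] y:[9,27/2] z:[52/3,59/3] -> miss, prune
  N11 x:[23/2,21] y:[39/2,27] z:[29/3,55/3] -> miss, prune
  N12 x:[3/2,21/2] y:[22,59/2] z:[31/3,64/3] -> miss, prune

9 AABB tests over nodes [0, 3, 1, 7, 10, 5, 6, 11, 12]; 3 leaves entered; closest P2.

== RESULT ==
[0, 3, 1, 7, 10, 5, 6, 11, 12]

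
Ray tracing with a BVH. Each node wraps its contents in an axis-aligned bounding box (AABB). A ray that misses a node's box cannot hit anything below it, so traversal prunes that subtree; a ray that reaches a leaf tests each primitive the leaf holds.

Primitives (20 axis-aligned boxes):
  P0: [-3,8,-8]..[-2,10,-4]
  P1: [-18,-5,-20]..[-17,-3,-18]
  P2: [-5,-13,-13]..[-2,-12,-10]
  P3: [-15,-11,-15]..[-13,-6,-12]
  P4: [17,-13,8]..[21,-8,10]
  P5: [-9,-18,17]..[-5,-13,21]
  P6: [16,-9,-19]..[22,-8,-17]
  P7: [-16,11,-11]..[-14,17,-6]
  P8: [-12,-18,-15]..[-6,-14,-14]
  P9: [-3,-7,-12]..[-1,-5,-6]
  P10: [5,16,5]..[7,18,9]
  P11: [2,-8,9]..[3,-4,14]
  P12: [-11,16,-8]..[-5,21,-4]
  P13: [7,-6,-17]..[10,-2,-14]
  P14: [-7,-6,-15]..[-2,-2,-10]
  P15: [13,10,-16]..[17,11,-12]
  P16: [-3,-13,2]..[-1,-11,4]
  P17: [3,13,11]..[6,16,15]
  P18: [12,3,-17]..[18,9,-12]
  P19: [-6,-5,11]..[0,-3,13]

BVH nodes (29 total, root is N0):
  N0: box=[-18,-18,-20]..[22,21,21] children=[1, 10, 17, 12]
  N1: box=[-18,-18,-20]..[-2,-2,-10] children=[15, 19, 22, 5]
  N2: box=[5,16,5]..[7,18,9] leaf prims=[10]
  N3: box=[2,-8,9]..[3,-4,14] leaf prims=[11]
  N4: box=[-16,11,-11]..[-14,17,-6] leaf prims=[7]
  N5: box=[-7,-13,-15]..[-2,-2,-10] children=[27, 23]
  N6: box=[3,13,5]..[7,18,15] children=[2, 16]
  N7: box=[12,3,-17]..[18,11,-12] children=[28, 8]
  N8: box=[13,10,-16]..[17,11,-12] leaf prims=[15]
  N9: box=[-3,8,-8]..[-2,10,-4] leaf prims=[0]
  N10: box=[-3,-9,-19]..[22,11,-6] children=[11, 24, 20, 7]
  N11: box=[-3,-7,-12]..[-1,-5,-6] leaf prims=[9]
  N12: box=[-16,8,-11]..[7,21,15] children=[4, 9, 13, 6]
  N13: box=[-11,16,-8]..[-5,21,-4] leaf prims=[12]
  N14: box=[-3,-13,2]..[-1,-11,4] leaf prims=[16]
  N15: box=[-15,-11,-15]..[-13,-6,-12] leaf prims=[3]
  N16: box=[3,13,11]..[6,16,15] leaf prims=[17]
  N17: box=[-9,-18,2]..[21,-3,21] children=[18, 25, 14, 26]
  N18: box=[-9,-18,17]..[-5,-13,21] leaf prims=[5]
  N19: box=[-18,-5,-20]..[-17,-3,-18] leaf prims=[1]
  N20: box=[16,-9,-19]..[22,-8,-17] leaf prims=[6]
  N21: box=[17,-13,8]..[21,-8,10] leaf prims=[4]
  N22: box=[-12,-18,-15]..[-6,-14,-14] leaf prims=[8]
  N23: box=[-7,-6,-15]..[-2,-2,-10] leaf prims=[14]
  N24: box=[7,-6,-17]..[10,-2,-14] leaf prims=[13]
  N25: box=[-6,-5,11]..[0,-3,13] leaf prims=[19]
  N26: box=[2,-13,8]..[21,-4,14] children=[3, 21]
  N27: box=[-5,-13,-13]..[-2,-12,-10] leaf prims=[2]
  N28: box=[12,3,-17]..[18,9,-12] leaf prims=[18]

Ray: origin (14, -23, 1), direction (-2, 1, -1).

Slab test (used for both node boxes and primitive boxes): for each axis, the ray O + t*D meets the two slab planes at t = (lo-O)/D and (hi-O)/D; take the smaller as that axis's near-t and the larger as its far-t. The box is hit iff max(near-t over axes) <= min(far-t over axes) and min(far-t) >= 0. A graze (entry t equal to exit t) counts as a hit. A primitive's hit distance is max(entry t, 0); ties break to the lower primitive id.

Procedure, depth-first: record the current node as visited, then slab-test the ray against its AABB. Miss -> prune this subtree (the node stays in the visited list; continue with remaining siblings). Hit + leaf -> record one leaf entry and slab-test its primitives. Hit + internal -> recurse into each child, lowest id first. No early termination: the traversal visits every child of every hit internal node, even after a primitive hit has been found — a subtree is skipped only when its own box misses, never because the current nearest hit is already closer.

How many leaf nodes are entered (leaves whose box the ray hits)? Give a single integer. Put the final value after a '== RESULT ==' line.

Walk:
N0 x:[-4,16] y:[5,44] z:[-20,21] -> hit [5,16], descend [1, 10, 12, 17]
  N1 x:[8,16] y:[5,21] z:[11,21] -> hit [11,16], descend [5, 15, 19, 22]
    N5 x:[8,21/2] y:[10,21] z:[11,16] -> miss, prune
    N15 x:[27/2,29/2] y:[12,17] z:[13,16] -> hit [27/2,29/2] leaf, test {P3@t=27/2}
    N19 x:[31/2,16] y:[18,20] z:[19,21] -> miss, prune
    N22 x:[10,13] y:[5,9] z:[15,16] -> miss, prune
  N10 x:[-4,17/2] y:[14,34] z:[7,20] -> miss, prune
  N12 x:[7/2,15] y:[31,44] z:[-14,12] -> miss, prune
  N17 x:[-7/2,23/2] y:[5,20] z:[-20,-1] -> miss, prune

Visited [0, 1, 5, 15, 19, 22, 10, 12, 17]. Tests: 9 box, 1 leaf. Nearest: P3.

== RESULT ==
1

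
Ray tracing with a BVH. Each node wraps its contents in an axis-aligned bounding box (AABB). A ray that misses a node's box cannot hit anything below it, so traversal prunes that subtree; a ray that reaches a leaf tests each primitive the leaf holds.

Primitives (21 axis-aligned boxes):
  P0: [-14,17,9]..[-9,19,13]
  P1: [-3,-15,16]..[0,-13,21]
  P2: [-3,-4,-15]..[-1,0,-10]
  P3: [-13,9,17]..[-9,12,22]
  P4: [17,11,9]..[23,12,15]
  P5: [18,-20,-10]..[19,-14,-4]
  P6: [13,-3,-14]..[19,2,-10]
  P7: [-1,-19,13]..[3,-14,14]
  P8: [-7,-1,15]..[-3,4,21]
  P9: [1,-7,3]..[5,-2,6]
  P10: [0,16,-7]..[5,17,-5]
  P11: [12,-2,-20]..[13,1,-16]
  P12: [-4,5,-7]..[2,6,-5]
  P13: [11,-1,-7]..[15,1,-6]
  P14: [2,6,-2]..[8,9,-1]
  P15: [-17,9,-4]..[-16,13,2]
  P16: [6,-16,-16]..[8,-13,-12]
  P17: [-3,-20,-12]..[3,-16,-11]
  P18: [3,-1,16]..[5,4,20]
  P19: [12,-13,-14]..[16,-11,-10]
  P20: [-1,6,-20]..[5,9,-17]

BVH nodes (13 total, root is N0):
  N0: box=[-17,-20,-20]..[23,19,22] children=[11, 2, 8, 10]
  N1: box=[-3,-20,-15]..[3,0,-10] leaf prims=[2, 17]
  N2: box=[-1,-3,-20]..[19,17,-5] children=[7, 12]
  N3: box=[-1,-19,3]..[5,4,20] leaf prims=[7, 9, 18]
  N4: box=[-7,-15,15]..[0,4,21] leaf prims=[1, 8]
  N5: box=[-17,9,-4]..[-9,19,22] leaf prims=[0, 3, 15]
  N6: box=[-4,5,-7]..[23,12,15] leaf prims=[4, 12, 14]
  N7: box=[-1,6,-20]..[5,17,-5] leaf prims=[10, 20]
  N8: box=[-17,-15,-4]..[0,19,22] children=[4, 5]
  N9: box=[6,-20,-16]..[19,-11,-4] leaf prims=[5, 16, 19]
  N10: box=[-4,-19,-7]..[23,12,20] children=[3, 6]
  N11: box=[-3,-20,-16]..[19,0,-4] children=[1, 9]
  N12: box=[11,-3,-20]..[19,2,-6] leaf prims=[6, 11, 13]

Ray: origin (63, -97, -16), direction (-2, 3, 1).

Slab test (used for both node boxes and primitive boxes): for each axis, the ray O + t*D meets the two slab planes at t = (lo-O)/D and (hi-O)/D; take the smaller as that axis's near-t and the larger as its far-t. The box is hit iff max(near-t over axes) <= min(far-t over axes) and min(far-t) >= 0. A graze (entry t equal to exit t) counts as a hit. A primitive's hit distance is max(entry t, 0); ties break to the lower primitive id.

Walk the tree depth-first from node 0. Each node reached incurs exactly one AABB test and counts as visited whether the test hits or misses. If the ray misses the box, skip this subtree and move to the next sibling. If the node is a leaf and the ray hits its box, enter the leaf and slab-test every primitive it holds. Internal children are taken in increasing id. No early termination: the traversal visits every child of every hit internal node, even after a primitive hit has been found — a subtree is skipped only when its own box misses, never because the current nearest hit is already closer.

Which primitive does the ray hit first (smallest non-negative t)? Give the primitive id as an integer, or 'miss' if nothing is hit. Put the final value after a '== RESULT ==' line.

Walk:
N0 x:[20,40] y:[77/3,116/3] z:[-4,38] -> hit [77/3,38], descend [2, 8, 10, 11]
  N2 x:[22,32] y:[94/3,38] z:[-4,11] -> miss, prune
  N8 x:[63/2,40] y:[82/3,116/3] z:[12,38] -> hit [63/2,38], descend [4, 5]
    N4 x:[63/2,35] y:[82/3,101/3] z:[31,37] -> hit [63/2,101/3] leaf, test {P1(miss), P8@t=33}
    N5 x:[36,40] y:[106/3,116/3] z:[12,38] -> hit [36,38] leaf, test {P0(miss), P3@t=36, P15(miss)}
  N10 x:[20,67/2] y:[26,109/3] z:[9,36] -> hit [26,67/2], descend [3, 6]
    N3 x:[29,32] y:[26,101/3] z:[19,36] -> hit [29,32] leaf, test {P7(miss), P9(miss), P18(miss)}
    N6 x:[20,67/2] y:[34,109/3] z:[9,31] -> miss, prune
  N11 x:[22,33] y:[77/3,97/3] z:[0,12] -> miss, prune

9 AABB tests over nodes [0, 2, 8, 4, 5, 10, 3, 6, 11]; 3 leaves entered; closest P8.

== RESULT ==
8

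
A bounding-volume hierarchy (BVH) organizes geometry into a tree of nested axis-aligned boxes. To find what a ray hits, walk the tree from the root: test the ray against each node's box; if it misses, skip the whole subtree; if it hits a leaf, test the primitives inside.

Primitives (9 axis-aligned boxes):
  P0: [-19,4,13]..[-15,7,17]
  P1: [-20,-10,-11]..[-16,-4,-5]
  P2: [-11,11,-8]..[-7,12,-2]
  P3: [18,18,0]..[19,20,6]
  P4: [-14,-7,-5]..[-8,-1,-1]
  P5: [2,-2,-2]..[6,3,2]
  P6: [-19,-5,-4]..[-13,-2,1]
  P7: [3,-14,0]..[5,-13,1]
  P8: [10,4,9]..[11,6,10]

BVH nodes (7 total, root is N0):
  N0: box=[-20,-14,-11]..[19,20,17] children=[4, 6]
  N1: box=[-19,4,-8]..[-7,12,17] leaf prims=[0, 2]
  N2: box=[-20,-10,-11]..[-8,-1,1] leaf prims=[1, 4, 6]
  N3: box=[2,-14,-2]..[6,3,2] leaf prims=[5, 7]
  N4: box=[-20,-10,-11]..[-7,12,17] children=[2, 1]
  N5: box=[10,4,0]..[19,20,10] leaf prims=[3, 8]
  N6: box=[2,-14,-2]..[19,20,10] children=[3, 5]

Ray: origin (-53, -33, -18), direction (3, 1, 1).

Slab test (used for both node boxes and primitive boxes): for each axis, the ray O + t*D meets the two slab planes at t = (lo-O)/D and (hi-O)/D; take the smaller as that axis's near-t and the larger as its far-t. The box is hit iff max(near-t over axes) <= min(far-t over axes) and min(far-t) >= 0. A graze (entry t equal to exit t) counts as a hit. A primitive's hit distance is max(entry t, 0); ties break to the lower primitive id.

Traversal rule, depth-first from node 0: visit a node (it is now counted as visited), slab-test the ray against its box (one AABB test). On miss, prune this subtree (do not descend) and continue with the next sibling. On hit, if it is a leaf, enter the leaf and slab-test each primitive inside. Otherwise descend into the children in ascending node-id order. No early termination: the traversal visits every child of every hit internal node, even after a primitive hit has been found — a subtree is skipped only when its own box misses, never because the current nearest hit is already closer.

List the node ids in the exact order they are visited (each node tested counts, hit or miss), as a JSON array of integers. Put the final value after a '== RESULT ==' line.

Walk:
N0 x:[11,24] y:[19,53] z:[7,35] -> hit [19,24], descend [4, 6]
  N4 x:[11,46/3] y:[23,45] z:[7,35] -> miss, prune
  N6 x:[55/3,24] y:[19,53] z:[16,28] -> hit [19,24], descend [3, 5]
    N3 x:[55/3,59/3] y:[19,36] z:[16,20] -> hit [19,59/3] leaf, test {P5(miss), P7@t=19}
    N5 x:[21,24] y:[37,53] z:[18,28] -> miss, prune

5 AABB tests over nodes [0, 4, 6, 3, 5]; 1 leaf entered; closest P7.

== RESULT ==
[0, 4, 6, 3, 5]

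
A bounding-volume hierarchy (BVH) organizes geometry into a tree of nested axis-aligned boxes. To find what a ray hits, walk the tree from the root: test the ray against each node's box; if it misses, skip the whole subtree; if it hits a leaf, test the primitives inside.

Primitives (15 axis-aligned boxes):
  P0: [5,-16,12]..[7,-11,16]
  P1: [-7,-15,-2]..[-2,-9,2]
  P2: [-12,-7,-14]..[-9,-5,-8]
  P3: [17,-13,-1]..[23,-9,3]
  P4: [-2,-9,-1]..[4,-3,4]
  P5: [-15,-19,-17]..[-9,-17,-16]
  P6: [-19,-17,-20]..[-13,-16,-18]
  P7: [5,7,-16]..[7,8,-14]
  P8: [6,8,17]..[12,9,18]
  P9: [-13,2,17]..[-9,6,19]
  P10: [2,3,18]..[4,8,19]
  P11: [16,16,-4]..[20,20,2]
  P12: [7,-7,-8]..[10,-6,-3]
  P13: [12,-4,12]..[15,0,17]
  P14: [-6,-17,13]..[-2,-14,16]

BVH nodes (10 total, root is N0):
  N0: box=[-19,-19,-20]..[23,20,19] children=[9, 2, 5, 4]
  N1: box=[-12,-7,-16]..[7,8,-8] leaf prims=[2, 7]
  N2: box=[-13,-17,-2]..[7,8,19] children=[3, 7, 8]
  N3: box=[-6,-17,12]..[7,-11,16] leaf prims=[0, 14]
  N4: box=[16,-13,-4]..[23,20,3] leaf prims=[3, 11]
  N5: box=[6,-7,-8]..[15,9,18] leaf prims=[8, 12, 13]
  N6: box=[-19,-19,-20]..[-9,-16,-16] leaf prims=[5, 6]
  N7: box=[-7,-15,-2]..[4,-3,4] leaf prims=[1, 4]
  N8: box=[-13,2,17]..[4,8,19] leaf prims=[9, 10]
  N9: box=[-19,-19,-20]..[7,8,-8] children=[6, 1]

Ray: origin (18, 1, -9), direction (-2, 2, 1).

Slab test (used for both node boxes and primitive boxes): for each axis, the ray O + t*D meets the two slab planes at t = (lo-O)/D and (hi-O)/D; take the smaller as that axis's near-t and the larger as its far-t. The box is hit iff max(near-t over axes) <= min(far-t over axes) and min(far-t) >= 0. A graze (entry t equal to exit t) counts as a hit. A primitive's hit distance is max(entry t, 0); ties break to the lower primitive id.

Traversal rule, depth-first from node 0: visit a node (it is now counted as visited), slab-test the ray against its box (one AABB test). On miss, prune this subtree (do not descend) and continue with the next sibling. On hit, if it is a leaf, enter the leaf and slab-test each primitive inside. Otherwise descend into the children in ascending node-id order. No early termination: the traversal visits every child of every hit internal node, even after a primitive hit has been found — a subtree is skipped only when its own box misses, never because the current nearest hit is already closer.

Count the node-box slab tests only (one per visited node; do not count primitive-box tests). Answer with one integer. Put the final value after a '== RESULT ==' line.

Walk:
N0 x:[-5/2,37/2] y:[-10,19/2] z:[-11,28] -> hit [-5/2,19/2], descend [2, 4, 5, 9]
  N2 x:[11/2,31/2] y:[-9,7/2] z:[7,28] -> miss, prune
  N4 x:[-5/2,1] y:[-7,19/2] z:[5,12] -> miss, prune
  N5 x:[3/2,6] y:[-4,4] z:[1,27] -> hit [3/2,4] leaf, test {P8(miss), P12(miss), P13(miss)}
  N9 x:[11/2,37/2] y:[-10,7/2] z:[-11,1] -> miss, prune

Visited [0, 2, 4, 5, 9]. Tests: 5 box, 1 leaf. Nearest: miss.

== RESULT ==
5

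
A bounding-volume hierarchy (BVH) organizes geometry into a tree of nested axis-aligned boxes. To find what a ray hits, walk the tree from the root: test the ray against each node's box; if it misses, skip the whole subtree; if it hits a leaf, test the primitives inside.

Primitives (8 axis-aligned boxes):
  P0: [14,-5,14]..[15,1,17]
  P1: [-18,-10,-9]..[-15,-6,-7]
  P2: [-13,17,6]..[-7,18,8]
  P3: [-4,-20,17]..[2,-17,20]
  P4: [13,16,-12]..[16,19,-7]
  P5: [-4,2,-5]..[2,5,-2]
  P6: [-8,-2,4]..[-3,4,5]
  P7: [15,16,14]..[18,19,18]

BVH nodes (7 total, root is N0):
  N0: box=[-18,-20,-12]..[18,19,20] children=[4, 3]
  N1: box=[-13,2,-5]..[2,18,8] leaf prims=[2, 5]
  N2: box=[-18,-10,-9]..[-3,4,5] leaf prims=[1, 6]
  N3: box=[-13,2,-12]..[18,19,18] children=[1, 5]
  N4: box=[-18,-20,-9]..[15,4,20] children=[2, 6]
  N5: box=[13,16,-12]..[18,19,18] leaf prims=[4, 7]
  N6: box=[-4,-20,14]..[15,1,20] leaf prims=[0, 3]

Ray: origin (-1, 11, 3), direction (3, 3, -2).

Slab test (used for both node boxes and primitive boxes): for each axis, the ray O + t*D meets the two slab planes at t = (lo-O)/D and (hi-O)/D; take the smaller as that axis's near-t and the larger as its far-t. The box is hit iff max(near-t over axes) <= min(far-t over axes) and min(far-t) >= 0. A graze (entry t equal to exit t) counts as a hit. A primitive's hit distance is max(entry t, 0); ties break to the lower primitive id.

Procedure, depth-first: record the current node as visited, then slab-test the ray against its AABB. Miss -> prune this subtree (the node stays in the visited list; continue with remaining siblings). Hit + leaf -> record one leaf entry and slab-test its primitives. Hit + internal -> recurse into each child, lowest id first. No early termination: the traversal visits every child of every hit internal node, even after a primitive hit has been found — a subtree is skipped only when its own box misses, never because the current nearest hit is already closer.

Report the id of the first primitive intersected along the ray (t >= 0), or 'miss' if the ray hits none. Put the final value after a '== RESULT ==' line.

Walk:
N0 x:[-17/3,19/3] y:[-31/3,8/3] z:[-17/2,15/2] -> hit [-17/3,8/3], descend [3, 4]
  N3 x:[-4,19/3] y:[-3,8/3] z:[-15/2,15/2] -> hit [-3,8/3], descend [1, 5]
    N1 x:[-4,1] y:[-3,7/3] z:[-5/2,4] -> hit [-5/2,1] leaf, test {P2(miss), P5(miss)}
    N5 x:[14/3,19/3] y:[5/3,8/3] z:[-15/2,15/2] -> miss, prune
  N4 x:[-17/3,16/3] y:[-31/3,-7/3] z:[-17/2,6] -> miss, prune

Summary -> nodes [0, 3, 1, 5, 4]; box-tests=5; leaf-entries=1; first=miss

== RESULT ==
miss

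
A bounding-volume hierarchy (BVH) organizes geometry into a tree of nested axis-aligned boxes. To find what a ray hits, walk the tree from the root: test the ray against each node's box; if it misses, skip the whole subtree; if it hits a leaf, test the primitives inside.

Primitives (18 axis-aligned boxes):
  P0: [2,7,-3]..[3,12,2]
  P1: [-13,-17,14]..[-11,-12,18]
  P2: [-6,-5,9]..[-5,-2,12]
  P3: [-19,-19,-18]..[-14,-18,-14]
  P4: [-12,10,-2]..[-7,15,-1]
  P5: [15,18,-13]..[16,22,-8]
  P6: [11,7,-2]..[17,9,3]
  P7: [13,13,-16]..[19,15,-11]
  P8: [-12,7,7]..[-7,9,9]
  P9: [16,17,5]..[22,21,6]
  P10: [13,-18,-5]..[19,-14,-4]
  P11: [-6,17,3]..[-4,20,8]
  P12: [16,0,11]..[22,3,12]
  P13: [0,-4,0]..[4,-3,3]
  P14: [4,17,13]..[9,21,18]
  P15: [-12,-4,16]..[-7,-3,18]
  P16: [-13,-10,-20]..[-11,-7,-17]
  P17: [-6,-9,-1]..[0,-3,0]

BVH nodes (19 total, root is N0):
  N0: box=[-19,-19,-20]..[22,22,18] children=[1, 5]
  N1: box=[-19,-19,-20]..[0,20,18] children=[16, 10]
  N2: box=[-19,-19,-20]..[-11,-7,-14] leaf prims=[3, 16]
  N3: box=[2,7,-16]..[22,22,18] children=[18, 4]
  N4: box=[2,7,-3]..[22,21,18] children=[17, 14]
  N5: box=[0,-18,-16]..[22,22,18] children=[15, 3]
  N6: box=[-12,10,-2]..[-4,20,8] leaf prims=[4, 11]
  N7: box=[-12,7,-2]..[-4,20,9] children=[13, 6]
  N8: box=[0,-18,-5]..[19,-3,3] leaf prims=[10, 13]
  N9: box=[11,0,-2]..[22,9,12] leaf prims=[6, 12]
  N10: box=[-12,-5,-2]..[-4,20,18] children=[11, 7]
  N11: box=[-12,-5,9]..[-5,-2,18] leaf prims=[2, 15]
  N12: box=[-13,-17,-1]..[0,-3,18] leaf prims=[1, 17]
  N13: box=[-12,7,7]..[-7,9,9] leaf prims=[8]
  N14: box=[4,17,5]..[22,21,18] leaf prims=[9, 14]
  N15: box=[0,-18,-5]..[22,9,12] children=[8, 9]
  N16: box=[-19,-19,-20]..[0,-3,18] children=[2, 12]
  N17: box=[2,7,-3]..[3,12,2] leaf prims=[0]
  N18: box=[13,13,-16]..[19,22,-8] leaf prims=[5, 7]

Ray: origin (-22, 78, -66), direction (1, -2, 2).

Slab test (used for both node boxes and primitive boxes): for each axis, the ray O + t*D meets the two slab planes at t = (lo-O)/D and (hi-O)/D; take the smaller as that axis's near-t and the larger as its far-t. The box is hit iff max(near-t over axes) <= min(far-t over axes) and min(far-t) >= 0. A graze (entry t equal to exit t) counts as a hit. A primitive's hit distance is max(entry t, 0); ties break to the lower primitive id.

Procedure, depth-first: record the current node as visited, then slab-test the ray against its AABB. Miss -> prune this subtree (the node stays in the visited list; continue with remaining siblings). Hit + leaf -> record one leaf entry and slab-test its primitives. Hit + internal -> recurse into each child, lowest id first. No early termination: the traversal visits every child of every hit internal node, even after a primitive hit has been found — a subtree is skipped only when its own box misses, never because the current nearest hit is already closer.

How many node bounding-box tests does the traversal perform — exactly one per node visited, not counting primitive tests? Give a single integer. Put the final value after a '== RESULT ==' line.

Traverse from the root:
N0 x:[3,44] y:[28,97/2] z:[23,42] -> hit [28,42], descend [1, 5]
  N1 x:[3,22] y:[29,97/2] z:[23,42] -> miss, prune
  N5 x:[22,44] y:[28,48] z:[25,42] -> hit [28,42], descend [3, 15]
    N3 x:[24,44] y:[28,71/2] z:[25,42] -> hit [28,71/2], descend [4, 18]
      N4 x:[24,44] y:[57/2,71/2] z:[63/2,42] -> hit [63/2,71/2], descend [14, 17]
        N14 x:[26,44] y:[57/2,61/2] z:[71/2,42] -> miss, prune
        N17 x:[24,25] y:[33,71/2] z:[63/2,34] -> miss, prune
      N18 x:[35,41] y:[28,65/2] z:[25,29] -> miss, prune
    N15 x:[22,44] y:[69/2,48] z:[61/2,39] -> hit [69/2,39], descend [8, 9]
      N8 x:[22,41] y:[81/2,48] z:[61/2,69/2] -> miss, prune
      N9 x:[33,44] y:[69/2,39] z:[32,39] -> hit [69/2,39] leaf, test {P6@t=69/2, P12@t=77/2}

11 AABB tests over nodes [0, 1, 5, 3, 4, 14, 17, 18, 15, 8, 9]; 1 leaf entered; closest P6.

== RESULT ==
11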